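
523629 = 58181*9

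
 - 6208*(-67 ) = 415936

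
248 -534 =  - 286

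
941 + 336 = 1277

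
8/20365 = 8/20365=   0.00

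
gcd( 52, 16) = 4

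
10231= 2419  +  7812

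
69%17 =1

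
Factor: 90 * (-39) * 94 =-329940 =- 2^2*3^3 *5^1*13^1*47^1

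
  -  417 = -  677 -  - 260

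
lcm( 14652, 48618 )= 1069596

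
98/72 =1 + 13/36 =1.36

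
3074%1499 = 76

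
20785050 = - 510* (  -  40755) 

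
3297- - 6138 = 9435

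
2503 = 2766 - 263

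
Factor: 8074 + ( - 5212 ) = 2^1*3^3*53^1 = 2862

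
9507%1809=462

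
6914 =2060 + 4854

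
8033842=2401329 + 5632513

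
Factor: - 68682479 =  - 179^1*257^1*1493^1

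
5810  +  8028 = 13838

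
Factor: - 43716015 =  - 3^2*5^1* 7^1 * 137^1* 1013^1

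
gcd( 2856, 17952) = 408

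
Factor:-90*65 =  - 2^1*3^2 * 5^2 * 13^1 =- 5850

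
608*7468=4540544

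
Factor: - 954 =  - 2^1*3^2*53^1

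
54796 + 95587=150383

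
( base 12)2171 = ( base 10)3685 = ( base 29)4b2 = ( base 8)7145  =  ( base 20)945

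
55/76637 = 5/6967  =  0.00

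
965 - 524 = 441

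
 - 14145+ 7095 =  - 7050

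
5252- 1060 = 4192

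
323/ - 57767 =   -  1+57444/57767=-0.01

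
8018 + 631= 8649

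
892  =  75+817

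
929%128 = 33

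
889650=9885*90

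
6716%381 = 239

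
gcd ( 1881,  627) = 627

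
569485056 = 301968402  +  267516654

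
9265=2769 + 6496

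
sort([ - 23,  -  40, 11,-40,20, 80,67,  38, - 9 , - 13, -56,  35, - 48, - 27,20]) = [ -56,-48, - 40, - 40,-27,  -  23, - 13, - 9,11,20,20,35,38,67,80]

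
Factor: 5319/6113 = 3^3 * 197^1*6113^( - 1)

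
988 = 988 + 0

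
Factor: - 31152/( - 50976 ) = 2^ ( - 1 ) * 3^(- 2) * 11^1 = 11/18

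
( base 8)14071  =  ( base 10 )6201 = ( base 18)1129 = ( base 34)5CD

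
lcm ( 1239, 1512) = 89208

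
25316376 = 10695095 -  - 14621281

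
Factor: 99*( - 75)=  - 7425 =-3^3*5^2*11^1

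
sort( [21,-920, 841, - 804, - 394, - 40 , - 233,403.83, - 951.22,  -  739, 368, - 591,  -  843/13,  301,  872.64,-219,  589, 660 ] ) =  [ - 951.22,  -  920 , - 804, - 739, - 591, - 394, -233,  -  219, - 843/13,  -  40,  21, 301,368,403.83,589,660,  841, 872.64]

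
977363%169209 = 131318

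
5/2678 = 5/2678 = 0.00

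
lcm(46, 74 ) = 1702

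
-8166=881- 9047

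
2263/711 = 2263/711 = 3.18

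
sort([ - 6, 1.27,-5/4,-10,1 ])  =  [ - 10, - 6, - 5/4,1,1.27 ]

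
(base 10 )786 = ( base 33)NR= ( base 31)pb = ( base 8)1422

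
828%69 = 0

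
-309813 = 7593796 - 7903609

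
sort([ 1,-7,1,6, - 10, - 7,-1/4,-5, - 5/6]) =[ - 10,  -  7, - 7,-5,  -  5/6, - 1/4, 1 , 1,6]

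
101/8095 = 101/8095= 0.01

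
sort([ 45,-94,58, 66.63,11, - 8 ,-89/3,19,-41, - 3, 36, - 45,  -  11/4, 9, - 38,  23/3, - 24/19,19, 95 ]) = [ - 94, - 45, - 41 , - 38 , - 89/3, - 8,-3,  -  11/4, - 24/19, 23/3, 9,  11,  19,19, 36,45 , 58, 66.63,95]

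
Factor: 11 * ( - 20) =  - 2^2 * 5^1*11^1= - 220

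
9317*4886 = 45522862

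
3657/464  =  3657/464 = 7.88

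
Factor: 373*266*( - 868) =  - 2^3*7^2*19^1*31^1*373^1= - 86121224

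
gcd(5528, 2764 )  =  2764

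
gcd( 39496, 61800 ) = 8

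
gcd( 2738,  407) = 37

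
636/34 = 318/17 =18.71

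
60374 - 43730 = 16644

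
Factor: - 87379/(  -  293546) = 2^( - 1 ) * 11^(  -  2)*59^1*1213^( - 1 )*1481^1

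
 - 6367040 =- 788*8080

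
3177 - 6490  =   - 3313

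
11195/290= 38 + 35/58= 38.60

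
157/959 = 157/959 =0.16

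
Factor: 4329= 3^2*13^1*37^1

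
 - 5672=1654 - 7326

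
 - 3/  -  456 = 1/152=0.01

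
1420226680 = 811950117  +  608276563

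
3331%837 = 820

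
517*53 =27401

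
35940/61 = 589 + 11/61 = 589.18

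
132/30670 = 66/15335 = 0.00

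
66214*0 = 0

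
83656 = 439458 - 355802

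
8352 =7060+1292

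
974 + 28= 1002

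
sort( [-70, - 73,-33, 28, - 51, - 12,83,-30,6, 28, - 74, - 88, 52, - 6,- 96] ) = [ - 96 ,-88,-74, - 73,-70, - 51, - 33, - 30, - 12,- 6 , 6, 28,28,52,  83]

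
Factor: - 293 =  - 293^1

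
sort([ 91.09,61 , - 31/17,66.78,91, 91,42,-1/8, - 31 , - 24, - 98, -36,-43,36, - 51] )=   [ - 98, - 51, - 43,-36, - 31, - 24, - 31/17 , - 1/8, 36, 42,61, 66.78,91, 91, 91.09 ]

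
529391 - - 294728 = 824119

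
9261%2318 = 2307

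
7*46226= 323582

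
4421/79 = 4421/79  =  55.96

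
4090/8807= 4090/8807= 0.46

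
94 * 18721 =1759774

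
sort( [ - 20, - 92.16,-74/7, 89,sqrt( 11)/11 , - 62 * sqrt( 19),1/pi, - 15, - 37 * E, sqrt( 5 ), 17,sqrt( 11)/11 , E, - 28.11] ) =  [  -  62*sqrt( 19), - 37*E, - 92.16, - 28.11, - 20,-15, - 74/7,sqrt( 11 ) /11, sqrt(11)/11,1/pi, sqrt( 5 ), E, 17, 89]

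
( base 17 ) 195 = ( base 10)447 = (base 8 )677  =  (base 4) 12333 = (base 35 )CR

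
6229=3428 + 2801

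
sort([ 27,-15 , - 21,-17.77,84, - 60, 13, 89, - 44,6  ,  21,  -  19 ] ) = [ - 60, - 44, - 21, - 19,-17.77, - 15, 6, 13, 21,27, 84, 89]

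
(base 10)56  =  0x38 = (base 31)1p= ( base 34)1m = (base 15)3B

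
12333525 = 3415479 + 8918046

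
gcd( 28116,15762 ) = 426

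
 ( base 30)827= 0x1C63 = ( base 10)7267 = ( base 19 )1129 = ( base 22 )f07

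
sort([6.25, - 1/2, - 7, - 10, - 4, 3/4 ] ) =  [ - 10, - 7, - 4, - 1/2,3/4,6.25 ]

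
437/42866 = 437/42866 = 0.01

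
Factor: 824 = 2^3 * 103^1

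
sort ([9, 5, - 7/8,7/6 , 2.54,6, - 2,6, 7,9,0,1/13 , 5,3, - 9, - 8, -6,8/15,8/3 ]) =[ - 9,-8, - 6, -2, - 7/8,0,1/13,8/15 , 7/6, 2.54,8/3,3,5,5, 6, 6, 7, 9,9 ]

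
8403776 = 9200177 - 796401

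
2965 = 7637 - 4672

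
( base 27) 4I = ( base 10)126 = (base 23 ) 5B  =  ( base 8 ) 176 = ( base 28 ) 4e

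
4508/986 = 2254/493 = 4.57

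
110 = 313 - 203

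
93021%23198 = 229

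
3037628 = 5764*527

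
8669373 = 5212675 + 3456698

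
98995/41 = 98995/41 = 2414.51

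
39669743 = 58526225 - 18856482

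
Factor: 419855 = 5^1*131^1*641^1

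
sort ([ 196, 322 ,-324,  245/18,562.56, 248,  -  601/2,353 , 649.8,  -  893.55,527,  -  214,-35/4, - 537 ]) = [  -  893.55, - 537,-324, - 601/2, -214 ,-35/4,245/18 , 196,248,322,353 , 527,562.56, 649.8]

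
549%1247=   549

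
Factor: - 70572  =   - 2^2 * 3^1*5881^1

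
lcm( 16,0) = 0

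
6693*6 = 40158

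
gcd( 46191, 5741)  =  1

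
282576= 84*3364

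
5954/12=496 + 1/6=496.17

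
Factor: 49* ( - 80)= - 2^4* 5^1*7^2 = -3920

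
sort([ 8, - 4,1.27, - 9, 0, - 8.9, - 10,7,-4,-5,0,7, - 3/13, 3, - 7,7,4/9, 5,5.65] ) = [ - 10,  -  9, - 8.9,  -  7, - 5, - 4, - 4, - 3/13,0,0,4/9,1.27, 3,5,5.65,7, 7 , 7,8 ]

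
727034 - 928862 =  - 201828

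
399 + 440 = 839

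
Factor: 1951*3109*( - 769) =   -  769^1*1951^1 * 3109^1 =- 4664491771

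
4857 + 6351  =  11208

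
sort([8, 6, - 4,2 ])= [ - 4, 2 , 6, 8 ]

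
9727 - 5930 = 3797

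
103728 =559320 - 455592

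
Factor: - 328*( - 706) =231568 = 2^4*41^1*353^1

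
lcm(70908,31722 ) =1205436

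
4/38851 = 4/38851  =  0.00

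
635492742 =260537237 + 374955505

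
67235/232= 67235/232  =  289.81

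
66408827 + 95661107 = 162069934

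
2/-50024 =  - 1/25012= -0.00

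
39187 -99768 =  - 60581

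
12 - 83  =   - 71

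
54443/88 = 618 + 59/88 = 618.67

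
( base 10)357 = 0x165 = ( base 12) 259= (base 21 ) h0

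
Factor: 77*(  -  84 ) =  -6468 = - 2^2*3^1*7^2*11^1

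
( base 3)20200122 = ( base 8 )11415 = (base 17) gef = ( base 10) 4877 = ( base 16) 130d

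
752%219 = 95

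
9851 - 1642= 8209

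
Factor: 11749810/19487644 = 5874905/9743822=2^( - 1)* 5^1 * 11^(-1) * 17^( - 1) * 563^1 *2087^1*  26053^(  -  1)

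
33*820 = 27060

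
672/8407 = 96/1201 =0.08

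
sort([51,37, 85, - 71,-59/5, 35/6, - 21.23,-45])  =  [ - 71, - 45, - 21.23, - 59/5,35/6  ,  37, 51, 85] 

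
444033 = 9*49337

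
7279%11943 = 7279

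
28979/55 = 526 + 49/55 = 526.89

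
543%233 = 77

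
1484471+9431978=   10916449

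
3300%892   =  624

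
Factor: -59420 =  - 2^2*5^1*2971^1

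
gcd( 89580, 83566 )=2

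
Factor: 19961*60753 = 1212690633 = 3^1*7^1 * 11^1*263^1 * 19961^1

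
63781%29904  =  3973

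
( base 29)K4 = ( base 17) 206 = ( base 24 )108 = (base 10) 584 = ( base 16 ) 248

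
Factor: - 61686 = - 2^1*3^2*23^1 * 149^1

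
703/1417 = 703/1417=0.50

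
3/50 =3/50=0.06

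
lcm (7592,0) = 0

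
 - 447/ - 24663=149/8221= 0.02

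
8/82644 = 2/20661 =0.00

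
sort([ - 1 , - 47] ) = [ - 47, - 1 ] 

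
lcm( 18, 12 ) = 36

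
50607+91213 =141820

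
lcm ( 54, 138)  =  1242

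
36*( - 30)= - 1080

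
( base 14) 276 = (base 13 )2C2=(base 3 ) 200101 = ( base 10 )496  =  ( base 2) 111110000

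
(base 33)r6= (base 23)1g0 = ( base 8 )1601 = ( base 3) 1020020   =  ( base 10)897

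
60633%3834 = 3123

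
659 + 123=782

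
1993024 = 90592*22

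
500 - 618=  - 118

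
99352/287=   346+50/287 = 346.17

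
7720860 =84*91915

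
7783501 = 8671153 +-887652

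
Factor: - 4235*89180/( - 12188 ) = 5^2*7^4 * 11^1*13^1 * 277^(-1) = 8583575/277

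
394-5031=  -  4637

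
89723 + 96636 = 186359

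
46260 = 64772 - 18512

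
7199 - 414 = 6785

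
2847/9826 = 2847/9826 = 0.29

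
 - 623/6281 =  - 1+5658/6281 =- 0.10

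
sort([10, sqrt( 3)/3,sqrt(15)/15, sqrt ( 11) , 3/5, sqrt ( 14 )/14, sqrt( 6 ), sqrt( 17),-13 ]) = [ - 13, sqrt( 15)/15,sqrt( 14)/14, sqrt( 3)/3 , 3/5,sqrt(6),sqrt( 11), sqrt (17), 10]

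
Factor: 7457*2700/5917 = 2^2 * 3^3* 5^2*61^(-1 )*97^(  -  1 )*7457^1=20133900/5917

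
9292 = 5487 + 3805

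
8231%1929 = 515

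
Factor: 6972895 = 5^1*1394579^1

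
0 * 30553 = 0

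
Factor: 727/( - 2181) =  - 3^(  -  1 ) = - 1/3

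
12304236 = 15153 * 812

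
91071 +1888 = 92959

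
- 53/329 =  - 1 + 276/329 = - 0.16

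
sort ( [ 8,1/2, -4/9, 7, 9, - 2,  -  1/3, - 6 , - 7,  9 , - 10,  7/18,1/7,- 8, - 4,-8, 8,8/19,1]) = [ - 10, - 8,-8, -7, - 6,-4, - 2, - 4/9, - 1/3,1/7, 7/18, 8/19,1/2, 1,7, 8,8,9,9 ] 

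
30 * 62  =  1860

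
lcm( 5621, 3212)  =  22484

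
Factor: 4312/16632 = 7/27 = 3^( - 3)*7^1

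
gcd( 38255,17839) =1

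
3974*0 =0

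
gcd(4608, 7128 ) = 72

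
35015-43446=- 8431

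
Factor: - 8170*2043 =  - 2^1*3^2  *5^1*19^1*43^1*227^1 = - 16691310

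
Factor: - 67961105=-5^1*53^1*337^1*761^1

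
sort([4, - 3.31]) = [ - 3.31,4]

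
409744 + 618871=1028615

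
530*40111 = 21258830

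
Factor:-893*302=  - 269686 = -2^1 * 19^1 * 47^1*151^1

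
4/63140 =1/15785=0.00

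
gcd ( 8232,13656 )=24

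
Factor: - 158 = -2^1*79^1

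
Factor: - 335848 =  - 2^3*41981^1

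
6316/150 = 3158/75 = 42.11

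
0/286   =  0 = 0.00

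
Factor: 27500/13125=2^2 * 3^ ( - 1 )*7^( - 1 )*11^1 = 44/21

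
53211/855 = 62 + 67/285 = 62.24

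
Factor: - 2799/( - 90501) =3^1*97^( - 1) = 3/97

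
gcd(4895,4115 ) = 5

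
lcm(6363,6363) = 6363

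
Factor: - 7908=-2^2*3^1*659^1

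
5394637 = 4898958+495679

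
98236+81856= 180092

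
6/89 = 6/89 = 0.07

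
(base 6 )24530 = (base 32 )3I6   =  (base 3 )12000100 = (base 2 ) 111001000110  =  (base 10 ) 3654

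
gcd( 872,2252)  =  4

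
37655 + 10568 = 48223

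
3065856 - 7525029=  - 4459173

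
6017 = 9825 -3808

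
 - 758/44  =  -18+17/22 = -  17.23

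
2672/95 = 28+12/95 = 28.13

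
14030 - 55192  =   - 41162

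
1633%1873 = 1633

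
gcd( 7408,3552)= 16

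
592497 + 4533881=5126378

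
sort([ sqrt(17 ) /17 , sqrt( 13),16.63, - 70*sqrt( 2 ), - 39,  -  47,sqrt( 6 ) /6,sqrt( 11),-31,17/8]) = [  -  70  *sqrt(2),-47, - 39,  -  31 , sqrt( 17)/17, sqrt(6 )/6,17/8, sqrt( 11 ),sqrt(13 ), 16.63]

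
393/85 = 4 + 53/85 = 4.62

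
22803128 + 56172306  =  78975434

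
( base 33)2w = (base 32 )32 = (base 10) 98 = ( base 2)1100010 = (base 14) 70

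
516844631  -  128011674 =388832957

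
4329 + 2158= 6487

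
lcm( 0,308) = 0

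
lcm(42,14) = 42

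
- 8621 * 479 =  - 4129459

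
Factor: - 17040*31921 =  - 2^4*3^1*5^1*71^1*137^1*233^1 = -543933840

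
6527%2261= 2005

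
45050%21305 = 2440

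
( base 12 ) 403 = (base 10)579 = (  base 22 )147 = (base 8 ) 1103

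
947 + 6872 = 7819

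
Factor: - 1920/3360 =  - 2^2*7^ ( - 1)=-  4/7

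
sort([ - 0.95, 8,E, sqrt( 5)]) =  [ - 0.95, sqrt( 5), E,8]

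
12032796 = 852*14123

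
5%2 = 1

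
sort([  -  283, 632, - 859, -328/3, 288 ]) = [-859,-283, - 328/3,288,632]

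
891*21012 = 18721692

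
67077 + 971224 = 1038301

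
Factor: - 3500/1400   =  - 2^(- 1)*5^1  =  - 5/2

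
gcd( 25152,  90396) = 12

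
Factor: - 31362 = - 2^1 *3^1  *  5227^1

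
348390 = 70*4977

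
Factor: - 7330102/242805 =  - 2^1 *3^( - 1)*5^ ( - 1 ) *13^1 * 16187^( - 1)*281927^1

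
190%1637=190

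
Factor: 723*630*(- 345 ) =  - 2^1*3^4*5^2*7^1*23^1 *241^1 =-157144050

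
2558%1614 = 944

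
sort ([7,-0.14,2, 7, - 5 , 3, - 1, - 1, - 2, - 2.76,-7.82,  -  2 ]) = [ - 7.82,-5,-2.76, - 2,- 2,- 1, - 1, - 0.14, 2,  3,7,7 ] 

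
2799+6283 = 9082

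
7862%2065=1667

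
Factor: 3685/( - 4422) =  - 5/6  =  - 2^( - 1 )*3^( - 1 )*5^1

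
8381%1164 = 233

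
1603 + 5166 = 6769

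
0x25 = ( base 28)19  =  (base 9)41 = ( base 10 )37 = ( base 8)45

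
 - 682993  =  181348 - 864341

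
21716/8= 2714 + 1/2 = 2714.50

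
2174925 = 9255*235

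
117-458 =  - 341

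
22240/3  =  22240/3 = 7413.33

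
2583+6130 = 8713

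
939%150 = 39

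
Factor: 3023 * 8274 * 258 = 2^2*3^2 *7^1*43^1 * 197^1*3023^1 = 6453173916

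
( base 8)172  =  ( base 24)52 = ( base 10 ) 122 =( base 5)442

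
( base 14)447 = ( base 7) 2320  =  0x34F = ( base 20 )227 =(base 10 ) 847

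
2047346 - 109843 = 1937503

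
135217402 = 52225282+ 82992120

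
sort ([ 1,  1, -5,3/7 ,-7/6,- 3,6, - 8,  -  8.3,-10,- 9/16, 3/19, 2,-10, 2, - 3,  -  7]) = [ - 10, - 10, - 8.3 ,-8, - 7  ,  -  5,  -  3, - 3,-7/6, - 9/16, 3/19 , 3/7,1,1,2,2,6] 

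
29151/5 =5830 + 1/5 = 5830.20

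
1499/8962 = 1499/8962  =  0.17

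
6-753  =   - 747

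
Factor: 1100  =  2^2*5^2*11^1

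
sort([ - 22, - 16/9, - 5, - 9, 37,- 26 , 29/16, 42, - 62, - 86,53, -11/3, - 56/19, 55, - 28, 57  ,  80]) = [ - 86, - 62, - 28, - 26  , - 22, - 9, - 5, - 11/3,-56/19, - 16/9, 29/16, 37, 42 , 53, 55,  57, 80] 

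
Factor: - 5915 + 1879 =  - 4036 = -2^2*1009^1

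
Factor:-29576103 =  - 3^1*19^1*397^1*1307^1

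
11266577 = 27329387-16062810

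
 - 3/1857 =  - 1/619=- 0.00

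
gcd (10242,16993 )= 1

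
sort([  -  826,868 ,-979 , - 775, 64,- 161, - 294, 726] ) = [ - 979,-826, - 775,-294,  -  161,64,726, 868] 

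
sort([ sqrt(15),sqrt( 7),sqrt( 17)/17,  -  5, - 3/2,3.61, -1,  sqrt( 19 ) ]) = [ - 5, - 3/2 , - 1,sqrt( 17 )/17,sqrt ( 7),  3.61,sqrt( 15), sqrt( 19 )] 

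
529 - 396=133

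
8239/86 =8239/86 =95.80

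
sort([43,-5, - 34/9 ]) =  [  -  5, - 34/9,43 ] 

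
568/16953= 568/16953  =  0.03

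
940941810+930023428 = 1870965238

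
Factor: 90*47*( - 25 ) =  - 105750  =  - 2^1*3^2*5^3*47^1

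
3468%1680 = 108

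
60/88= 15/22  =  0.68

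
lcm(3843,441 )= 26901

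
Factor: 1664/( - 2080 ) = - 2^2*5^( - 1) = - 4/5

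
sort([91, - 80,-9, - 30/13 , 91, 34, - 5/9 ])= [ - 80 , - 9, - 30/13,-5/9, 34,91, 91]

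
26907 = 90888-63981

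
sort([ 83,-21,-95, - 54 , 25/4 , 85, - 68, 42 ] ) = [ - 95, - 68, - 54, - 21,25/4, 42,83, 85] 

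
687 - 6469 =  - 5782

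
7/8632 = 7/8632 = 0.00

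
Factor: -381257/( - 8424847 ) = 19^( - 1 )*163^1*2339^1*443413^(-1) 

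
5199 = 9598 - 4399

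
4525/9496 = 4525/9496 = 0.48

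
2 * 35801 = 71602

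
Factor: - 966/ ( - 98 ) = 3^1*7^( - 1)*23^1= 69/7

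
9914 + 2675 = 12589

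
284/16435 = 284/16435 = 0.02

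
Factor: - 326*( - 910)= 2^2*5^1 * 7^1*13^1*163^1  =  296660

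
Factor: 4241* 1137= 4822017 = 3^1*379^1 * 4241^1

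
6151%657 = 238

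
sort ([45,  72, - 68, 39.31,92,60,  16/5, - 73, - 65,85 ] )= [ - 73, - 68 , - 65,  16/5, 39.31, 45, 60, 72,85, 92 ] 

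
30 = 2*15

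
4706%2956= 1750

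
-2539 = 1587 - 4126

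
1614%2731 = 1614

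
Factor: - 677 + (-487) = -2^2 * 3^1 * 97^1 = - 1164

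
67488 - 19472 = 48016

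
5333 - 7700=  -  2367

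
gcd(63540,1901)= 1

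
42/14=3=3.00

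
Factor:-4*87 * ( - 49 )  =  17052=2^2 * 3^1*7^2 * 29^1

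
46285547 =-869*( - 53263)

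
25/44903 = 25/44903 = 0.00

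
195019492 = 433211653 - 238192161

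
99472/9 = 11052 + 4/9 = 11052.44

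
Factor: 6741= 3^2 * 7^1*107^1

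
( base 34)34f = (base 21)847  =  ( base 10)3619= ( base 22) 7AB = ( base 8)7043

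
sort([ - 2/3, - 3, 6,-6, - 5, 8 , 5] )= [-6,-5, - 3, - 2/3, 5, 6, 8 ]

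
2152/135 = 2152/135 = 15.94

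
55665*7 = 389655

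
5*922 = 4610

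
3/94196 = 3/94196 = 0.00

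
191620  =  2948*65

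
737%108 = 89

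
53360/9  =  53360/9= 5928.89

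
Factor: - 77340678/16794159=  -  2^1 *19^1*41^1*251^(-1 )*16547^1*22303^(  -  1)=- 25780226/5598053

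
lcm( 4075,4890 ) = 24450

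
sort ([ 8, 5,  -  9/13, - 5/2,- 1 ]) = [ - 5/2,- 1, - 9/13, 5, 8] 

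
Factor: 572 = 2^2*11^1 * 13^1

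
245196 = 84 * 2919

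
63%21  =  0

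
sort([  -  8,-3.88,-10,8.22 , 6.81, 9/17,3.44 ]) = [ - 10, - 8, - 3.88 , 9/17,3.44, 6.81,8.22 ]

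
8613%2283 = 1764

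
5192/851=6 + 86/851 = 6.10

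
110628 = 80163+30465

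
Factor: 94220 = 2^2 * 5^1*7^1*673^1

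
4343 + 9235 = 13578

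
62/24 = 31/12=2.58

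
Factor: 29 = 29^1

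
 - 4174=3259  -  7433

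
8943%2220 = 63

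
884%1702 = 884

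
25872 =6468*4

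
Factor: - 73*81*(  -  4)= 2^2*3^4* 73^1=23652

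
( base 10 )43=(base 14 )31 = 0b101011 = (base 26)1H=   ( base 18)27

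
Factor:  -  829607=-593^1*1399^1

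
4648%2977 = 1671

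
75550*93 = 7026150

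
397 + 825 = 1222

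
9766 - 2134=7632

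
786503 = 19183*41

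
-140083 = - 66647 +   -  73436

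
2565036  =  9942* 258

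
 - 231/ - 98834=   231/98834=0.00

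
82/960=41/480 = 0.09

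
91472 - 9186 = 82286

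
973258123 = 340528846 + 632729277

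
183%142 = 41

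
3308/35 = 3308/35 = 94.51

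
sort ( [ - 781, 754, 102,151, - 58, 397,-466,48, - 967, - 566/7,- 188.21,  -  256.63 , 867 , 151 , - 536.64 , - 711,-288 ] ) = [ - 967, - 781,  -  711, - 536.64, - 466, - 288 ,  -  256.63, - 188.21, - 566/7, - 58 , 48, 102, 151,151,397,754, 867 ]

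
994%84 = 70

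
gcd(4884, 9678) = 6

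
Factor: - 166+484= 318 = 2^1 * 3^1*  53^1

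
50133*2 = 100266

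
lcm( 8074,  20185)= 40370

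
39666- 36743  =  2923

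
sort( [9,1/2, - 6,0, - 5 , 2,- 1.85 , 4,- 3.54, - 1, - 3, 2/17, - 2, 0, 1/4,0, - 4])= [ - 6, - 5, - 4, - 3.54, - 3, - 2, - 1.85, - 1,  0,0, 0, 2/17, 1/4 , 1/2,  2,4,9 ]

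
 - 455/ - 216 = 455/216 =2.11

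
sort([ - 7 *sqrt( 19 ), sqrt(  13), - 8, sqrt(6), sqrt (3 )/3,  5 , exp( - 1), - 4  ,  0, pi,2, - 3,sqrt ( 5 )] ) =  [ - 7*sqrt (19),-8,- 4,-3,0, exp (- 1),sqrt( 3 ) /3,2,sqrt( 5 ),sqrt(6), pi, sqrt(13 ),5]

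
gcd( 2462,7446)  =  2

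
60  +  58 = 118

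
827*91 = 75257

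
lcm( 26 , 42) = 546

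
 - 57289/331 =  -57289/331 = -173.08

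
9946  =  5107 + 4839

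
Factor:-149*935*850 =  - 2^1*5^3 * 11^1*17^2*149^1=- 118417750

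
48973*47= 2301731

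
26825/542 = 26825/542 = 49.49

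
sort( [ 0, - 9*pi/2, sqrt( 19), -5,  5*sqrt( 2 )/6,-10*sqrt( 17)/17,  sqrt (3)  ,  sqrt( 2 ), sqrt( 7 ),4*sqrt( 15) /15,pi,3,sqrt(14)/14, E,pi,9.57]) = [- 9*pi/2,-5,-10*sqrt( 17)/17, 0 , sqrt (14)/14 , 4*sqrt (15)/15, 5*sqrt( 2)/6,  sqrt (2),sqrt ( 3),sqrt( 7 ),E, 3, pi,pi,sqrt( 19), 9.57]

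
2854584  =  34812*82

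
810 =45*18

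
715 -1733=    - 1018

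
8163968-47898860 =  - 39734892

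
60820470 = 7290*8343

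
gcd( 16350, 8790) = 30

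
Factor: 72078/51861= 82/59 = 2^1*41^1*59^( - 1)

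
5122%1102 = 714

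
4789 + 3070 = 7859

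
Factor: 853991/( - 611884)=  - 2^( - 2 )*7^( - 1)*13^(-1)*41^( - 2) *277^1 * 3083^1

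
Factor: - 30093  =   - 3^1*7^1*1433^1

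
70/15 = 4 + 2/3 = 4.67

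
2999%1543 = 1456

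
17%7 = 3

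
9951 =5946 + 4005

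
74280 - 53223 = 21057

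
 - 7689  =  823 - 8512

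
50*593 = 29650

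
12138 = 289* 42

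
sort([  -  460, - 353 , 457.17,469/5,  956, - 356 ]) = [  -  460, - 356, - 353, 469/5,457.17,  956 ]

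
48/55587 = 16/18529  =  0.00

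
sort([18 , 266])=[18, 266]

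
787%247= 46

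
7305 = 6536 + 769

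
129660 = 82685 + 46975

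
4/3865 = 4/3865 = 0.00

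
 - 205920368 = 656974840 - 862895208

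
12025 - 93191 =  -  81166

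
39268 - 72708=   -  33440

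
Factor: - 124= - 2^2*31^1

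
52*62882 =3269864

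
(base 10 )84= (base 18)4C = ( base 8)124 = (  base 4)1110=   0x54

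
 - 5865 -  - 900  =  - 4965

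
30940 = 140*221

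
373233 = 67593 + 305640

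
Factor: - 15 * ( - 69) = 3^2*5^1*23^1 = 1035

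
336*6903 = 2319408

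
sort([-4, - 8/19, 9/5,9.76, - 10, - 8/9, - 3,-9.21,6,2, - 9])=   [ - 10, - 9.21, - 9, - 4 , - 3, - 8/9, - 8/19,9/5,  2,6,9.76] 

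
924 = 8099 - 7175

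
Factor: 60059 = 19^1*29^1*109^1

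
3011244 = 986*3054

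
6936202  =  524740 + 6411462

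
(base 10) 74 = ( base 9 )82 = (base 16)4A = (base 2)1001010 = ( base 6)202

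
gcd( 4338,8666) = 2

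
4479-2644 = 1835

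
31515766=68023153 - 36507387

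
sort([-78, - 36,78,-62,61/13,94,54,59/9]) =[-78,-62, - 36, 61/13  ,  59/9,54 , 78,94]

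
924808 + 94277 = 1019085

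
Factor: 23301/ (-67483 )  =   - 3^3 * 13^( - 1 )*29^(- 1)*179^ (- 1)*863^1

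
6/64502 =3/32251 = 0.00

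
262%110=42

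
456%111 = 12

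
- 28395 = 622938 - 651333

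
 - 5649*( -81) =457569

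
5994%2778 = 438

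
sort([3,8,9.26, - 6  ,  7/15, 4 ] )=[ - 6 , 7/15, 3,4, 8, 9.26] 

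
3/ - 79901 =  - 3/79901 = -0.00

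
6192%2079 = 2034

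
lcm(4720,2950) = 23600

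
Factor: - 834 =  - 2^1*3^1*139^1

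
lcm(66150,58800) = 529200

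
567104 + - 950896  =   - 383792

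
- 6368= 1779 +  - 8147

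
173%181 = 173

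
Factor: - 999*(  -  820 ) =819180 = 2^2*3^3*5^1*37^1 * 41^1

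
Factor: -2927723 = - 17^1*172219^1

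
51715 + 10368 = 62083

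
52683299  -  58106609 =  - 5423310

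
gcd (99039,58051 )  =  1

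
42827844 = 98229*436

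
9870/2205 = 4 + 10/21 = 4.48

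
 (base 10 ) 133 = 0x85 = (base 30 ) 4d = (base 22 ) 61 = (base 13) a3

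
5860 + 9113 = 14973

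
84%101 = 84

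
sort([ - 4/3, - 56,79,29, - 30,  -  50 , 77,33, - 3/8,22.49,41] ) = [ - 56, - 50,  -  30 , - 4/3, - 3/8, 22.49,29, 33, 41,77,79 ]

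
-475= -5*95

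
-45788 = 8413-54201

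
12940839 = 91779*141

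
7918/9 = 879 + 7/9 = 879.78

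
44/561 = 4/51 = 0.08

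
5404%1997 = 1410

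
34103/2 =34103/2 = 17051.50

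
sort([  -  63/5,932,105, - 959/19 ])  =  [ - 959/19, -63/5,  105, 932]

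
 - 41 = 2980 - 3021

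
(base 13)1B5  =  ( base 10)317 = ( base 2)100111101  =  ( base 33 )9K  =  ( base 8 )475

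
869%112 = 85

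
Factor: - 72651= - 3^1 * 61^1 * 397^1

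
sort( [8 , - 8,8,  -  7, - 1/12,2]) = [ - 8, - 7, - 1/12, 2 , 8,8]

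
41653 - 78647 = - 36994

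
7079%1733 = 147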